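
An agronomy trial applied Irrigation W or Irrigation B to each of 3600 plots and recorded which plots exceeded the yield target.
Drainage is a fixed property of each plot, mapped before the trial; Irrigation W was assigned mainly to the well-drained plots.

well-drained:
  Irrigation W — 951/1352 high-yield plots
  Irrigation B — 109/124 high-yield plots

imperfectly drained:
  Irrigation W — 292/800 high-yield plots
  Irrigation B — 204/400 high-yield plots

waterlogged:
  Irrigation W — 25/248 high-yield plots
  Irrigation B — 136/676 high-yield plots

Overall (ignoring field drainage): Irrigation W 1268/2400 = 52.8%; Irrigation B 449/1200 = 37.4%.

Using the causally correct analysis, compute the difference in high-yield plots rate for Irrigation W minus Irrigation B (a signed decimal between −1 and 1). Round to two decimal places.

-0.15

Irrigation B is higher inside every field drainage stratum but Irrigation W is higher in aggregate. Whether to stratify depends on how field drainage relates to the irrigation.
The imbalance in field drainage arose from how plots were allocated, not from anything the irrigation did; and field drainage independently affects the outcome. The pooled gap is confounded — condition on field drainage.
Adjusting over the population distribution of field drainage: 0.410·(0.703−0.879) + 0.333·(0.365−0.510) + 0.257·(0.101−0.201) = -0.146.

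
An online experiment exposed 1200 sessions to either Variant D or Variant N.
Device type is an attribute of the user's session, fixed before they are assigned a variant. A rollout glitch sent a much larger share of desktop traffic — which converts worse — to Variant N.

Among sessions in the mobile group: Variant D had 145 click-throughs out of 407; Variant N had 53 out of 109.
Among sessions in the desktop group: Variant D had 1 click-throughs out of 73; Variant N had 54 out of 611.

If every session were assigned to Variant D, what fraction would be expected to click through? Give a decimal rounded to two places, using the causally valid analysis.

Device type differs across variants for reasons unrelated to any effect of the variant itself, and it separately predicts the outcome — a classic confounder. We must compare within device type levels.
Standardising Variant D to the population device type mix: 0.430·145/407 + 0.570·1/73 = 0.161.

0.16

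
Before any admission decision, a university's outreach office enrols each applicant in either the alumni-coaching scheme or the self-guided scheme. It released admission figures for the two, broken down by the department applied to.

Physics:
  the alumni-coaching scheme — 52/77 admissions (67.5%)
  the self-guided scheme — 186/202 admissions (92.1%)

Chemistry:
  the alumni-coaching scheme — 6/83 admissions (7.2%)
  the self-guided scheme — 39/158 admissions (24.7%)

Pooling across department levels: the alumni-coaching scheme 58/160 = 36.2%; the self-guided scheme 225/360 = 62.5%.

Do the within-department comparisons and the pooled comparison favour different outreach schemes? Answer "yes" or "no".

Within each department level (Physics 67.5% vs 92.1%; Chemistry 7.2% vs 24.7%), the self-guided scheme has the higher rate every time. Pooled: 36.2% vs 62.5% — the self-guided scheme has the higher rate overall. They agree.

no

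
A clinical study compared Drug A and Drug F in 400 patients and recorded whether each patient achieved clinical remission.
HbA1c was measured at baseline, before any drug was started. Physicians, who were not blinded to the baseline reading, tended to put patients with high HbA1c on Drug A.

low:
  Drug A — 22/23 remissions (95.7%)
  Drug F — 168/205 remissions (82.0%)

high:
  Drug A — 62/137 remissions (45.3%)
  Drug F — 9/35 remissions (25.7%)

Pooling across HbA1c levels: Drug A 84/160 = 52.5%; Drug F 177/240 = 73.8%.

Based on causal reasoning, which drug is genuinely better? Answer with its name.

The HbA1c-specific comparison favours Drug A throughout, but the pooled figures favour Drug F. The question is whether to condition on HbA1c.
HbA1c is set before the drug has any effect — it is not caused by the drug — and it independently drives the outcome. That makes it a confounder, so the causal comparison is within HbA1c levels.
Within each level — low: 95.7% vs 82.0%; high: 45.3% vs 25.7% — Drug A is higher every time.

Drug A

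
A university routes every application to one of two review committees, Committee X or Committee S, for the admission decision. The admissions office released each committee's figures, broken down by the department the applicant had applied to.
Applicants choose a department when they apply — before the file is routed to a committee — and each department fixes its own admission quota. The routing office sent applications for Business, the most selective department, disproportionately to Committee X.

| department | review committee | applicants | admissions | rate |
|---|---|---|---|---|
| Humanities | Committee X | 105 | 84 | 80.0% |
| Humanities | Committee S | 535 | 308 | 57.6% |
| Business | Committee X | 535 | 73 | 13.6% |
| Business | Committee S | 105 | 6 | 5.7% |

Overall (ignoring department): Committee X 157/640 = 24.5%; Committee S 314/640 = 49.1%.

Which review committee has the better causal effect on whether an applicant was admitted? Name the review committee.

The imbalance in department arose from how applicants were allocated, not from anything the review committee did; and department independently affects the outcome. The pooled gap is confounded — condition on department.
Within each level — Humanities: 80.0% vs 57.6%; Business: 13.6% vs 5.7% — Committee X is higher every time.

Committee X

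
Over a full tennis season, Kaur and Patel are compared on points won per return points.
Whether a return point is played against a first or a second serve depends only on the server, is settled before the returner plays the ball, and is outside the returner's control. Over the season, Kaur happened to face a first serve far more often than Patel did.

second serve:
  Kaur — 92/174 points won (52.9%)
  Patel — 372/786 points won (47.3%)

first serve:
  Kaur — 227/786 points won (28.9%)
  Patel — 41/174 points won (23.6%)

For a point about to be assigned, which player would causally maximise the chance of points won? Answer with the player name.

Kaur

The serve type-specific comparison favours Kaur throughout, but the pooled figures favour Patel. The question is whether to condition on serve type.
Serve type is set before the player has any effect — it is not caused by the player — and it independently drives the outcome. That makes it a confounder, so the causal comparison is within serve type levels.
Within each level — second serve: 52.9% vs 47.3%; first serve: 28.9% vs 23.6% — Kaur is higher every time.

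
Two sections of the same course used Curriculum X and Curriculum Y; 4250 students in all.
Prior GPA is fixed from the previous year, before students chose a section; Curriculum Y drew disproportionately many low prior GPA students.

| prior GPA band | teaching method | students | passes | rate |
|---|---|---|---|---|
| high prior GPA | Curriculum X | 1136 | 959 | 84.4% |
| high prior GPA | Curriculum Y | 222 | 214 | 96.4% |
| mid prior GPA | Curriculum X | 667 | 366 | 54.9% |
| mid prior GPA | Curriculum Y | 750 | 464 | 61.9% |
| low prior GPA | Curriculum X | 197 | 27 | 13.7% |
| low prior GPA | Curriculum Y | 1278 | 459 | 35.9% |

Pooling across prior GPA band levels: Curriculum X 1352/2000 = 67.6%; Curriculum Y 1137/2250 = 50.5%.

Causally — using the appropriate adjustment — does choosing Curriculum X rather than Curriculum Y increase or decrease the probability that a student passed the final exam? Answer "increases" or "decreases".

The prior GPA band-specific comparison favours Curriculum Y throughout, but the pooled figures favour Curriculum X. The question is whether to condition on prior GPA band.
The imbalance in prior GPA band arose from how students were allocated, not from anything the teaching method did; and prior GPA band independently affects the outcome. The pooled gap is confounded — condition on prior GPA band.
Within each level — high prior GPA: 84.4% vs 96.4%; mid prior GPA: 54.9% vs 61.9%; low prior GPA: 13.7% vs 35.9% — Curriculum Y is higher every time.

decreases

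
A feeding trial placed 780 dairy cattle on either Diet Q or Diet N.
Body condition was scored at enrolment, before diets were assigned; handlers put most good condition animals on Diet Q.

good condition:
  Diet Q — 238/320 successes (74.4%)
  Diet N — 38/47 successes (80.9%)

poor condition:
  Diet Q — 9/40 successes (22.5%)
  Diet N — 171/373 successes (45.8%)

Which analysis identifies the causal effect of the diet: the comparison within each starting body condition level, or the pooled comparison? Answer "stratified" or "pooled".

Since starting body condition is a pre-existing factor (not a product of the diet) and it affects the outcome on its own, it is a confounder. The stratified rates, not the pooled rate, identify the causal effect.
Within each level — good condition: 74.4% vs 80.9%; poor condition: 22.5% vs 45.8% — Diet N is higher every time.

stratified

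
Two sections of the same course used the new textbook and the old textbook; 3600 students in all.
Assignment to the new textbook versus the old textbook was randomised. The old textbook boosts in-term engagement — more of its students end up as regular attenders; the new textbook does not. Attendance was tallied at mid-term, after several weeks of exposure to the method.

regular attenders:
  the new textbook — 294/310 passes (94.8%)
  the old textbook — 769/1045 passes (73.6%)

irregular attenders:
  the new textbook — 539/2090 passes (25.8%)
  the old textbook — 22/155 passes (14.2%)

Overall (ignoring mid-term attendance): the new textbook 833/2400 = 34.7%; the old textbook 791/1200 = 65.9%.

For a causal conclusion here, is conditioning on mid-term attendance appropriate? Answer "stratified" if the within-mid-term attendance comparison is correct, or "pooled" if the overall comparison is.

Because the teaching method influences mid-term attendance, mid-term attendance is a post-treatment mediator, not a confounder. Stratifying on it would bias the estimate; the causal effect is the crude pooled difference.
Pooled: the new textbook 34.7% vs the old textbook 65.9%; the old textbook is higher overall.

pooled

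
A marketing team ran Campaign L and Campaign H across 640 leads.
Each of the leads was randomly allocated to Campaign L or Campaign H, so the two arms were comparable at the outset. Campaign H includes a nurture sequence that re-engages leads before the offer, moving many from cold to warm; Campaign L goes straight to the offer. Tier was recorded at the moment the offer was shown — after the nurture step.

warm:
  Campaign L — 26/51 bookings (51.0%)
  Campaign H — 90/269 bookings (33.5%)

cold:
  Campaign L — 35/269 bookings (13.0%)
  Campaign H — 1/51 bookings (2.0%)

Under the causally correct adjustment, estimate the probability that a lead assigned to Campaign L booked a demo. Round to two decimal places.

The engagement tier-specific comparison favours Campaign L throughout, but the pooled figures favour Campaign H. The question is whether to condition on engagement tier.
The distribution of engagement tier is itself part of what the campaign does — it is an intermediate outcome. Holding it fixed would remove that part of the effect; the total effect is the pooled difference.
So P(outcome | do(Campaign L)) is just the pooled rate for Campaign L: 61/320 = 0.191.

0.19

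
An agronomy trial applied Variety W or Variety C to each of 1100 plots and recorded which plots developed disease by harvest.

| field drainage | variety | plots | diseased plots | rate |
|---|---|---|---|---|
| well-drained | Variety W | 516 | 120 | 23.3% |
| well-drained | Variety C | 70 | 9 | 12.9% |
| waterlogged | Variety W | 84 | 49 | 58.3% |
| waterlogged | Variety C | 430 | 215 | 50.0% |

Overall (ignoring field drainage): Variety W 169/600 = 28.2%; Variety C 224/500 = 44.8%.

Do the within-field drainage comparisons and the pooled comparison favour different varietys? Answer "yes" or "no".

Within each field drainage level (well-drained 23.3% vs 12.9%; waterlogged 58.3% vs 50.0%), Variety C has the lower rate every time. Pooled: 28.2% vs 44.8% — Variety W has the lower rate overall. The two comparisons disagree.

yes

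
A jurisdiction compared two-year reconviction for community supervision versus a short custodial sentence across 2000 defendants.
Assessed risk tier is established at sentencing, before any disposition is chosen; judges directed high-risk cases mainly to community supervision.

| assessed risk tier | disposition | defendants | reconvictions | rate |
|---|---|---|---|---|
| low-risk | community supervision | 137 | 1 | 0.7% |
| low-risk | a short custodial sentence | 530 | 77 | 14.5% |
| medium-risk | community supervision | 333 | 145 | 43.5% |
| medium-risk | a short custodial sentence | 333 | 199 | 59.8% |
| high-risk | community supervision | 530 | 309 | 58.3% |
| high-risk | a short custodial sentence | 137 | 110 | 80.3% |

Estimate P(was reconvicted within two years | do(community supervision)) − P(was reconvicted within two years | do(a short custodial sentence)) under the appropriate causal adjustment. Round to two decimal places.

-0.17

Within every assessed risk tier level community supervision has the lower rate, yet pooled a short custodial sentence does — Simpson's reversal.
Assessed risk tier satisfies the back-door criterion: it is not a descendant of the disposition, and it blocks the spurious path from disposition to outcome. Adjusting for it (i.e., using the within-assessed risk tier rates) gives the causal effect.
Adjusting over the population distribution of assessed risk tier: 0.334·(0.007−0.145) + 0.333·(0.435−0.598) + 0.334·(0.583−0.803) = -0.173.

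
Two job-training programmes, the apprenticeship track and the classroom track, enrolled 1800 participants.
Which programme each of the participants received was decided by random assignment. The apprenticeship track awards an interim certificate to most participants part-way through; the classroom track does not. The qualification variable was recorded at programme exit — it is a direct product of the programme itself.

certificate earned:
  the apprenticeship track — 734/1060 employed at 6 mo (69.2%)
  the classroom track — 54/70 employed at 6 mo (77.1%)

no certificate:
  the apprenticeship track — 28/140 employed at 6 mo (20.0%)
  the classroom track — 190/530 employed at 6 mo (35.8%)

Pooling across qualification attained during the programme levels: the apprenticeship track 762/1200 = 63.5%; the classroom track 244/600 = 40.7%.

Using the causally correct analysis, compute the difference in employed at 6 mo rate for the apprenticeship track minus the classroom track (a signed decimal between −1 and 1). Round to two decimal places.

+0.23

the classroom track is higher inside every qualification attained during the programme stratum but the apprenticeship track is higher in aggregate. Whether to stratify depends on how qualification attained during the programme relates to the programme.
The distribution of qualification attained during the programme is itself part of what the programme does — it is an intermediate outcome. Holding it fixed would remove that part of the effect; the total effect is the pooled difference.
The causal difference is the pooled difference: 0.635 − 0.407 = +0.228.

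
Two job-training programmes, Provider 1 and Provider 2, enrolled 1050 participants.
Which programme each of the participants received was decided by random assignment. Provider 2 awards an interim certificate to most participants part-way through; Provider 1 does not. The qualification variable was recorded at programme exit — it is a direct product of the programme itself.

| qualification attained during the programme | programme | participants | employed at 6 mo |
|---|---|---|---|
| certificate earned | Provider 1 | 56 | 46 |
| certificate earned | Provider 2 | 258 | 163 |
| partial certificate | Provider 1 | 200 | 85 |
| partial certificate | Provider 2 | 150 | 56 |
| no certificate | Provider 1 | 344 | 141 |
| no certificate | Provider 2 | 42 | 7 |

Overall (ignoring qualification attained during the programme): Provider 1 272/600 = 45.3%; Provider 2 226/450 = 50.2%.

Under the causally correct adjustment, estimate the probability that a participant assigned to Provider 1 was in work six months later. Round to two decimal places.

Qualification attained during the programme lies on the pathway programme → qualification attained during the programme → outcome, so adjusting for it blocks the indirect effect. For the total causal effect of programme, use the unadjusted pooled rates.
So P(outcome | do(Provider 1)) is just the pooled rate for Provider 1: 272/600 = 0.453.

0.45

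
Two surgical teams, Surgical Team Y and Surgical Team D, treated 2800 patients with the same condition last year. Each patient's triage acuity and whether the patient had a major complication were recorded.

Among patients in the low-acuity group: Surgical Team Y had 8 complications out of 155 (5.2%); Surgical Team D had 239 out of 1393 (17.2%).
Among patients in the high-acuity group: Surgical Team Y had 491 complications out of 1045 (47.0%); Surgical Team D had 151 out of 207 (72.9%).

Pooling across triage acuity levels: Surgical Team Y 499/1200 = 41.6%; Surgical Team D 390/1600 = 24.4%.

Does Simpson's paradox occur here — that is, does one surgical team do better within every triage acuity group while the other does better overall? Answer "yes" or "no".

yes

Within each triage acuity level (low-acuity 5.2% vs 17.2%; high-acuity 47.0% vs 72.9%), Surgical Team Y has the lower rate every time. Pooled: 41.6% vs 24.4% — Surgical Team D has the lower rate overall. The two comparisons disagree.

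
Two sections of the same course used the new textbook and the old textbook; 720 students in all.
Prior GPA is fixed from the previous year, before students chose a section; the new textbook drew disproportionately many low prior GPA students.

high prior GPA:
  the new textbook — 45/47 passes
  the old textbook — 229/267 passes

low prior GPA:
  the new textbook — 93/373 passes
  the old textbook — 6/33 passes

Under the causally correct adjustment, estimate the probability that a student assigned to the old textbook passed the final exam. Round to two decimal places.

0.48

The stratified and pooled comparisons disagree (the new textbook wins within each prior GPA band; the old textbook wins overall), so the answer turns on the causal role of prior GPA band.
Here prior GPA band is a common cause — it drives both which teaching method a case falls under and the outcome. The crude comparison mixes populations; the stratum-specific rates are the causally relevant ones.
Standardising the old textbook to the population prior GPA band mix: 0.436·229/267 + 0.564·6/33 = 0.477.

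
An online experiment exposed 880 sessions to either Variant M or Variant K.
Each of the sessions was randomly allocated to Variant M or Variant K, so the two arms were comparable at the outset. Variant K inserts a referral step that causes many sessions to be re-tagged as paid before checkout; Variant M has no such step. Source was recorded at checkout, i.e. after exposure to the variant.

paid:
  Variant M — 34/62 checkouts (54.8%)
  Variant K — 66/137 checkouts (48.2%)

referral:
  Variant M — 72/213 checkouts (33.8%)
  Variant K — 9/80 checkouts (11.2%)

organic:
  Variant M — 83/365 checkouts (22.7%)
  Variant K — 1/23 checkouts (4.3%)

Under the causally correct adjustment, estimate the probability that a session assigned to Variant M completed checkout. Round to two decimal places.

Because the variant influences traffic source, traffic source is a post-treatment mediator, not a confounder. Stratifying on it would bias the estimate; the causal effect is the crude pooled difference.
So P(outcome | do(Variant M)) is just the pooled rate for Variant M: 189/640 = 0.295.

0.30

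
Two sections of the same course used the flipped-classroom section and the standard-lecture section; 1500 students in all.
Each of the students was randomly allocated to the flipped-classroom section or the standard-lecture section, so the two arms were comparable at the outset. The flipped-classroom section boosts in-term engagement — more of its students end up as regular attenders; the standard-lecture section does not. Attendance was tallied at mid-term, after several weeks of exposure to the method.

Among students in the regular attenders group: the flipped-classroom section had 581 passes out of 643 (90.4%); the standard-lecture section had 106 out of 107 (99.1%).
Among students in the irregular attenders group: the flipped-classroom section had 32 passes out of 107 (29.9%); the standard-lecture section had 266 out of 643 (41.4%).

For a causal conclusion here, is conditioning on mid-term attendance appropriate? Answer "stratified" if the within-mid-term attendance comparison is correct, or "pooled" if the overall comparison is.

pooled

The mid-term attendance-specific comparison favours the standard-lecture section throughout, but the pooled figures favour the flipped-classroom section. The question is whether to condition on mid-term attendance.
The distribution of mid-term attendance is itself part of what the teaching method does — it is an intermediate outcome. Holding it fixed would remove that part of the effect; the total effect is the pooled difference.
Pooled: the flipped-classroom section 81.7% vs the standard-lecture section 49.6%; the flipped-classroom section is higher overall.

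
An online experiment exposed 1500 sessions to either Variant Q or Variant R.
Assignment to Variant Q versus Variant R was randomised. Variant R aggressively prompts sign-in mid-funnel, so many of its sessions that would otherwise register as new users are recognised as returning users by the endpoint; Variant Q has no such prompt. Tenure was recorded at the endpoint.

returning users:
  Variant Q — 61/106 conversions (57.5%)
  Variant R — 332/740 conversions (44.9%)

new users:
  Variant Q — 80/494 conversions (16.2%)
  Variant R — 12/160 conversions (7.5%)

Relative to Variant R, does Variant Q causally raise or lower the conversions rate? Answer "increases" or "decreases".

decreases

Within every user tenure level Variant Q has the higher rate, yet pooled Variant R does — Simpson's reversal.
User tenure here is a post-treatment variable shaped by the variant; conditioning on it would introduce bias rather than remove it. The overall comparison is the causal one.
Pooled: Variant Q 23.5% vs Variant R 38.2%; Variant R is higher overall.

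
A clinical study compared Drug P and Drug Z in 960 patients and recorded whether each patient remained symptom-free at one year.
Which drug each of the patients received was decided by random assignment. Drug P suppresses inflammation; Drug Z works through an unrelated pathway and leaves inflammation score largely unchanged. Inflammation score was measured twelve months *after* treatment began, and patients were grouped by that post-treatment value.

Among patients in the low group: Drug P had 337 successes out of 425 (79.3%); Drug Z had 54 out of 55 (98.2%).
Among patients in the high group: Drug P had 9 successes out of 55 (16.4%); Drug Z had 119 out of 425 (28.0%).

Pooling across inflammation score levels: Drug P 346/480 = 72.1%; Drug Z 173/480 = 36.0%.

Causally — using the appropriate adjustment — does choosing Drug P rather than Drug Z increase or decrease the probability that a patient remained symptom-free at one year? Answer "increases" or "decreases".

Drug Z is higher inside every inflammation score stratum but Drug P is higher in aggregate. Whether to stratify depends on how inflammation score relates to the drug.
Inflammation score lies on the pathway drug → inflammation score → outcome, so adjusting for it blocks the indirect effect. For the total causal effect of drug, use the unadjusted pooled rates.
Pooled: Drug P 72.1% vs Drug Z 36.0%; Drug P is higher overall.

increases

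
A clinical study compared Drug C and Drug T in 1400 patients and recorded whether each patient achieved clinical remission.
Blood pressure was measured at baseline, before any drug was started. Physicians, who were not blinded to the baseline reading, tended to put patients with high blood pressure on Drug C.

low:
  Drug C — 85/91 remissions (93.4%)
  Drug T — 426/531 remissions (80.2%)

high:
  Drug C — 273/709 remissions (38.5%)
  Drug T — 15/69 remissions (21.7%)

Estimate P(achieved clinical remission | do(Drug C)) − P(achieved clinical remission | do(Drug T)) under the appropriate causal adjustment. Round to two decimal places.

The stratified and pooled comparisons disagree (Drug C wins within each blood pressure; Drug T wins overall), so the answer turns on the causal role of blood pressure.
Since blood pressure is a pre-existing factor (not a product of the drug) and it affects the outcome on its own, it is a confounder. The stratified rates, not the pooled rate, identify the causal effect.
Adjusting over the population distribution of blood pressure: 0.444·(0.934−0.802) + 0.556·(0.385−0.217) = +0.152.

+0.15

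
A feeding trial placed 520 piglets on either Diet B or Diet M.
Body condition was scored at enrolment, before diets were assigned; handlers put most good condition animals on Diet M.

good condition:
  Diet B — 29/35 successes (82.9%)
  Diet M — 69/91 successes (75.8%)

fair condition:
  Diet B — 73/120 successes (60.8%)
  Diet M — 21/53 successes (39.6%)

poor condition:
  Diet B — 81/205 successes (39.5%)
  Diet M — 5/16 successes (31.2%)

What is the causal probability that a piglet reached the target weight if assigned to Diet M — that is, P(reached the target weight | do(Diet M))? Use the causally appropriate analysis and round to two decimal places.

The stratified and pooled comparisons disagree (Diet B wins within each starting body condition; Diet M wins overall), so the answer turns on the causal role of starting body condition.
Here starting body condition is a common cause — it drives both which diet a case falls under and the outcome. The crude comparison mixes populations; the stratum-specific rates are the causally relevant ones.
Standardising Diet M to the population starting body condition mix: 0.242·69/91 + 0.333·21/53 + 0.425·5/16 = 0.448.

0.45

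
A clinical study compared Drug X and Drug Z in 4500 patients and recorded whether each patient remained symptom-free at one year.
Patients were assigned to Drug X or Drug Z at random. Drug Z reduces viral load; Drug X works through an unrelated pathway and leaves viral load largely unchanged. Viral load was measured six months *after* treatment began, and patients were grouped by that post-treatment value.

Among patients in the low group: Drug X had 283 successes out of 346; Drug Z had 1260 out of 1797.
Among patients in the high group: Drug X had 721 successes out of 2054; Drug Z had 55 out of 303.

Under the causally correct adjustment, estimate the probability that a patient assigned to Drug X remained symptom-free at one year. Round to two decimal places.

Because the drug influences viral load, viral load is a post-treatment mediator, not a confounder. Stratifying on it would bias the estimate; the causal effect is the crude pooled difference.
So P(outcome | do(Drug X)) is just the pooled rate for Drug X: 1004/2400 = 0.418.

0.42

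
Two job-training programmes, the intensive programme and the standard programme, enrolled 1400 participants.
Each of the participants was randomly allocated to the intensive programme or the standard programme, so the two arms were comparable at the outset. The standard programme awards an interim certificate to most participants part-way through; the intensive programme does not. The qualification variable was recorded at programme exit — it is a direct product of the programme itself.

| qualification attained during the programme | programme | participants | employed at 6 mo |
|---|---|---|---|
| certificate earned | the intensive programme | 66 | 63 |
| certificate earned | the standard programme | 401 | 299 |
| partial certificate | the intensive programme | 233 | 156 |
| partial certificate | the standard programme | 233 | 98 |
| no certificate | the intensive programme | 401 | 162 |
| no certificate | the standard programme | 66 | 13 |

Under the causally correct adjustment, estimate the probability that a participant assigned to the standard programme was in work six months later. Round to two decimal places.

0.59

Qualification attained during the programme is downstream of the programme. One should not condition on a consequence of treatment, so the overall rates are the right comparison.
So P(outcome | do(the standard programme)) is just the pooled rate for the standard programme: 410/700 = 0.586.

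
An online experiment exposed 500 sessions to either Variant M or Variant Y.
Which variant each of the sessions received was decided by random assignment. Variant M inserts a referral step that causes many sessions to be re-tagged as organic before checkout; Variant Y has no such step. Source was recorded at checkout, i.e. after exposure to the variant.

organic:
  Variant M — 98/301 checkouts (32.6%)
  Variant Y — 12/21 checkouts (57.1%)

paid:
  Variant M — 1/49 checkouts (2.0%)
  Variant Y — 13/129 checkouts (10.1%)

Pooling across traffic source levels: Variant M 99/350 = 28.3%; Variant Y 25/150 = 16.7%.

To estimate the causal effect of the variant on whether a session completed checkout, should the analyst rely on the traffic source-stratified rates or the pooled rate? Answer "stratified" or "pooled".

The distribution of traffic source is itself part of what the variant does — it is an intermediate outcome. Holding it fixed would remove that part of the effect; the total effect is the pooled difference.
Pooled: Variant M 28.3% vs Variant Y 16.7%; Variant M is higher overall.

pooled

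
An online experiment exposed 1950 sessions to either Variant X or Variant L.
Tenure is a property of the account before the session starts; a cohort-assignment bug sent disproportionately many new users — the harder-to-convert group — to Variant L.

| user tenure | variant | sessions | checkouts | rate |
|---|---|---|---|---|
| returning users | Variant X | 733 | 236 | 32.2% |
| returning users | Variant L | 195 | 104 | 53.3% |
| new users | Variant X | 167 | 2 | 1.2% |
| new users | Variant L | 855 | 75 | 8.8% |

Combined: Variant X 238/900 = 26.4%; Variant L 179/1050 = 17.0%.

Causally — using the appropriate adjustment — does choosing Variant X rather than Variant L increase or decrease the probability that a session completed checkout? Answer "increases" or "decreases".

decreases

Variant L is higher inside every user tenure stratum but Variant X is higher in aggregate. Whether to stratify depends on how user tenure relates to the variant.
Since user tenure is a pre-existing factor (not a product of the variant) and it affects the outcome on its own, it is a confounder. The stratified rates, not the pooled rate, identify the causal effect.
Within each level — returning users: 32.2% vs 53.3%; new users: 1.2% vs 8.8% — Variant L is higher every time.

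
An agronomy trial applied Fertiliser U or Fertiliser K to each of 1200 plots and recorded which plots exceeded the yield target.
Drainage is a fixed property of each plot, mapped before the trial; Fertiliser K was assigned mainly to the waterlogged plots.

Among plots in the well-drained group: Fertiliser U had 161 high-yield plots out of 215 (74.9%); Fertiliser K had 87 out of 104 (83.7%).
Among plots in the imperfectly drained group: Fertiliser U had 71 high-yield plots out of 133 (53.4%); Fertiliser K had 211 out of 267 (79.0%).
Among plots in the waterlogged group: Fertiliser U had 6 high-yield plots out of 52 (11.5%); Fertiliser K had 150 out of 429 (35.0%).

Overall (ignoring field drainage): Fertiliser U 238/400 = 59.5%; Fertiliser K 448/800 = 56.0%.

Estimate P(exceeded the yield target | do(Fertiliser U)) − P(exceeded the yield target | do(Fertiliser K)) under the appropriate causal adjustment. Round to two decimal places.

-0.20

Nothing the fertiliser does changes field drainage; the imbalance is an allocation artefact. With field drainage also predicting the outcome, the pooled figure is confounded, and the within-stratum comparison is the causal one.
Adjusting over the population distribution of field drainage: 0.266·(0.749−0.837) + 0.333·(0.534−0.790) + 0.401·(0.115−0.350) = -0.203.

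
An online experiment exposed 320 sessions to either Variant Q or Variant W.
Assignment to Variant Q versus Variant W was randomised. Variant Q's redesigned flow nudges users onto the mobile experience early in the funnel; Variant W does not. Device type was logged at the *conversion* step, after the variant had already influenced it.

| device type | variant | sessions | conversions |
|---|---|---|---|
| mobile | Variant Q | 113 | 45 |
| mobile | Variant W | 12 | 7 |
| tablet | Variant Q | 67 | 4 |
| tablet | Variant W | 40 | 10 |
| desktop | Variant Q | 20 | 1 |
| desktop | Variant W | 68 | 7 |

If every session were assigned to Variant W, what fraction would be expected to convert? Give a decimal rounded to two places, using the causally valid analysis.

0.20

Within every device type level Variant W has the higher rate, yet pooled Variant Q does — Simpson's reversal.
Stratifying would compare variants among sessions the variants themselves sorted into device type groups — a form of selection on an intermediate. The unconditioned pooled rates give the total causal effect.
So P(outcome | do(Variant W)) is just the pooled rate for Variant W: 24/120 = 0.200.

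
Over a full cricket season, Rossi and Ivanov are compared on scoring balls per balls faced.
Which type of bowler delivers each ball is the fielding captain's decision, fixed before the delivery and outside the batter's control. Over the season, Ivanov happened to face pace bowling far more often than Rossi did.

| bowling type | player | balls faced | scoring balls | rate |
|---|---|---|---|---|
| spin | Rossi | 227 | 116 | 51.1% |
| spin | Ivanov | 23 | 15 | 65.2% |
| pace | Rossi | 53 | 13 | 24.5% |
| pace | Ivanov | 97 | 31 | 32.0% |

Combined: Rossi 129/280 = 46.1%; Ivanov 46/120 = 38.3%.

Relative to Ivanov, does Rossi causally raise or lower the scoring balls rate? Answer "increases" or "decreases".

decreases

Ivanov is higher inside every bowling type stratum but Rossi is higher in aggregate. Whether to stratify depends on how bowling type relates to the player.
Bowling type satisfies the back-door criterion: it is not a descendant of the player, and it blocks the spurious path from player to outcome. Adjusting for it (i.e., using the within-bowling type rates) gives the causal effect.
Within each level — spin: 51.1% vs 65.2%; pace: 24.5% vs 32.0% — Ivanov is higher every time.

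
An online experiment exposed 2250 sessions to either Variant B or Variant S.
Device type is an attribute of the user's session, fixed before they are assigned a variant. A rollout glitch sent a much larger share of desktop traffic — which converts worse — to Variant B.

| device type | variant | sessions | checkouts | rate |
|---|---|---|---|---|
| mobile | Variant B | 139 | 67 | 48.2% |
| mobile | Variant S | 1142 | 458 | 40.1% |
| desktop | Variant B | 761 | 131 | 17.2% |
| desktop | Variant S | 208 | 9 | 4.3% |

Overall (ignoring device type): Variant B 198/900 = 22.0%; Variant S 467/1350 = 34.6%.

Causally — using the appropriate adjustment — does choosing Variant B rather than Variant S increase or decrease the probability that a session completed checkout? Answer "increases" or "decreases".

The imbalance in device type arose from how sessions were allocated, not from anything the variant did; and device type independently affects the outcome. The pooled gap is confounded — condition on device type.
Within each level — mobile: 48.2% vs 40.1%; desktop: 17.2% vs 4.3% — Variant B is higher every time.

increases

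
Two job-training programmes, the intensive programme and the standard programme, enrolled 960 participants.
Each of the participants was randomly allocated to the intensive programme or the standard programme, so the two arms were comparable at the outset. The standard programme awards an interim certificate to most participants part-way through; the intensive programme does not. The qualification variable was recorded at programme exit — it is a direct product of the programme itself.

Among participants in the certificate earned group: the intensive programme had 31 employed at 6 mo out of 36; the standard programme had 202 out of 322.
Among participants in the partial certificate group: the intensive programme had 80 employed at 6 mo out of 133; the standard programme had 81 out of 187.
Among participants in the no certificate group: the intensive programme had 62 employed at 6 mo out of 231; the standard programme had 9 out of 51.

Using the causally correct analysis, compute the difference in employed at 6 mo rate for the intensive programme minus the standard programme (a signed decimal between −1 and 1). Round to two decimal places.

The stratified and pooled comparisons disagree (the intensive programme wins within each qualification attained during the programme; the standard programme wins overall), so the answer turns on the causal role of qualification attained during the programme.
Qualification attained during the programme lies on the pathway programme → qualification attained during the programme → outcome, so adjusting for it blocks the indirect effect. For the total causal effect of programme, use the unadjusted pooled rates.
The causal difference is the pooled difference: 0.432 − 0.521 = -0.089.

-0.09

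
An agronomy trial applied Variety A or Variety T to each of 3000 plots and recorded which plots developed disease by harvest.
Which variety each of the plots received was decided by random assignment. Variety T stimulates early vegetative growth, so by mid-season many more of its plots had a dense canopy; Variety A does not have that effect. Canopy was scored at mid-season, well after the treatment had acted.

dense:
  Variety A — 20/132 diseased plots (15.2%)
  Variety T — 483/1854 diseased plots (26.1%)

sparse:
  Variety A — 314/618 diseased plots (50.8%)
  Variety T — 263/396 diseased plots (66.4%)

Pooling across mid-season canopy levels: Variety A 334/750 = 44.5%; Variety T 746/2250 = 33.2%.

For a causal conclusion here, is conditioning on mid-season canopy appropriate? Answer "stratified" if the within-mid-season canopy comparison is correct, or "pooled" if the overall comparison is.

pooled

The mid-season canopy-specific comparison favours Variety A throughout, but the pooled figures favour Variety T. The question is whether to condition on mid-season canopy.
Mid-season canopy is recorded after the variety and is itself shifted by it — it sits on the causal path from variety to outcome. Conditioning on a mediator would strip out part of the effect we want; the pooled comparison gives the total causal effect.
Pooled: Variety A 44.5% vs Variety T 33.2%; Variety T is lower overall.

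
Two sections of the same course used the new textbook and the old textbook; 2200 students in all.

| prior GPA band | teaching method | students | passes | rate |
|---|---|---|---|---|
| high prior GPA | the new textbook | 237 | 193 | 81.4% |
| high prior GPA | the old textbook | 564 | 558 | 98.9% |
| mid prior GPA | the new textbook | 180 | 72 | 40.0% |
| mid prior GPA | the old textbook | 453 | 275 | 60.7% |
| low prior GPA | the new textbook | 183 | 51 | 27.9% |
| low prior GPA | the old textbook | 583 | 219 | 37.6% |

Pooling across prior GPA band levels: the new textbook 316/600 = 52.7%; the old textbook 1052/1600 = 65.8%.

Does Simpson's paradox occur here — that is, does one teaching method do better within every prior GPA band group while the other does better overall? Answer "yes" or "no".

Within each prior GPA band level (high prior GPA 81.4% vs 98.9%; mid prior GPA 40.0% vs 60.7%; low prior GPA 27.9% vs 37.6%), the old textbook has the higher rate every time. Pooled: 52.7% vs 65.8% — the old textbook has the higher rate overall. They agree.

no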